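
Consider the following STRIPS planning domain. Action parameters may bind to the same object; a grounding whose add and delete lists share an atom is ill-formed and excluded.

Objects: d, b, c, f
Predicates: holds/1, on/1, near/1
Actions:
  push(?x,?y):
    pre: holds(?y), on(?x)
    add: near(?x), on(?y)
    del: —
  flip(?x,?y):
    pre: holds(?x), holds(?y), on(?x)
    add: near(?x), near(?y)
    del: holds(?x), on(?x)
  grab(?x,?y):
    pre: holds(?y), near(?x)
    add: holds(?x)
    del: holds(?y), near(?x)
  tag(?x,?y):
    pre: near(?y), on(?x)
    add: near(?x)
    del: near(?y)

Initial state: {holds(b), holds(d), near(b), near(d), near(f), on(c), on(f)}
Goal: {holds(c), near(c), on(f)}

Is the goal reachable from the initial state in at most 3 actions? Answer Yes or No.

1. push(c,d)  →  {holds(b), holds(d), near(b), near(c), near(d), near(f), on(c), on(d), on(f)}
2. grab(c,d)  →  {holds(b), holds(c), near(b), near(d), near(f), on(c), on(d), on(f)}
3. push(c,b)  →  {holds(b), holds(c), near(b), near(c), near(d), near(f), on(b), on(c), on(d), on(f)}
optimal plan length = 3; 3 ≤ 3

Yes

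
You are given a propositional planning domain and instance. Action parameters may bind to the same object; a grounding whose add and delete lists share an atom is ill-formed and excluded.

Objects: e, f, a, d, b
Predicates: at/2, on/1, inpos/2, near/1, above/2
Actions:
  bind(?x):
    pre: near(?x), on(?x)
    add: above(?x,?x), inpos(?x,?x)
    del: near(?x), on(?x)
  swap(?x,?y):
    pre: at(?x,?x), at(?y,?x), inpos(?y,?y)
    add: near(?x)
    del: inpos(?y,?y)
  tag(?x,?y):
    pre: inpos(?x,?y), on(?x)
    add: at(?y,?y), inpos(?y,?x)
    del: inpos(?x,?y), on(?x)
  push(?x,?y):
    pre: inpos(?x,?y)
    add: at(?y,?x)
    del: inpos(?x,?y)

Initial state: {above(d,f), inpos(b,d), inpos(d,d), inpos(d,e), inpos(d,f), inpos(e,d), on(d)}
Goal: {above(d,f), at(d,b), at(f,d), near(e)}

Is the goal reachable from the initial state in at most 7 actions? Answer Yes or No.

1. tag(d,e)  →  {above(d,f), at(e,e), inpos(b,d), inpos(d,d), inpos(d,f), inpos(e,d)}
2. push(e,d)  →  {above(d,f), at(d,e), at(e,e), inpos(b,d), inpos(d,d), inpos(d,f)}
3. swap(e,d)  →  {above(d,f), at(d,e), at(e,e), inpos(b,d), inpos(d,f), near(e)}
4. push(d,f)  →  {above(d,f), at(d,e), at(e,e), at(f,d), inpos(b,d), near(e)}
5. push(b,d)  →  {above(d,f), at(d,b), at(d,e), at(e,e), at(f,d), near(e)}
optimal plan length = 5; 5 ≤ 7

Yes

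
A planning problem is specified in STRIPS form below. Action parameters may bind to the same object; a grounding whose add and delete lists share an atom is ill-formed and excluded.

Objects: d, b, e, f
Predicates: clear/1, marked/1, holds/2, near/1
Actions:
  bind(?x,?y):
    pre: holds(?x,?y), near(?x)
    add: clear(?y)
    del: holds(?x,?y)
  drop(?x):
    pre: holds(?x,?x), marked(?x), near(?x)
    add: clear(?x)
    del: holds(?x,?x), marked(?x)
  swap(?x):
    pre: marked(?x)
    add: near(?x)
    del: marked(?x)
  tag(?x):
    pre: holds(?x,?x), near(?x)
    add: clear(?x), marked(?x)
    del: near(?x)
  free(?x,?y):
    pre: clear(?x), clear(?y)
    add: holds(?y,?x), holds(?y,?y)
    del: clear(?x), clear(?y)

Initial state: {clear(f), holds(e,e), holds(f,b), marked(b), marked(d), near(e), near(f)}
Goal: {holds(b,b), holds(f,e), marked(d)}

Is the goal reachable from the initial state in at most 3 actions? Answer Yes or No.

No

1. bind(e,e)  →  {clear(e), clear(f), holds(f,b), marked(b), marked(d), near(e), near(f)}
2. bind(f,b)  →  {clear(b), clear(e), clear(f), marked(b), marked(d), near(e), near(f)}
3. free(b,b)  →  {clear(e), clear(f), holds(b,b), marked(b), marked(d), near(e), near(f)}
4. free(e,f)  →  {holds(b,b), holds(f,e), holds(f,f), marked(b), marked(d), near(e), near(f)}
optimal plan length = 4; 4 > 3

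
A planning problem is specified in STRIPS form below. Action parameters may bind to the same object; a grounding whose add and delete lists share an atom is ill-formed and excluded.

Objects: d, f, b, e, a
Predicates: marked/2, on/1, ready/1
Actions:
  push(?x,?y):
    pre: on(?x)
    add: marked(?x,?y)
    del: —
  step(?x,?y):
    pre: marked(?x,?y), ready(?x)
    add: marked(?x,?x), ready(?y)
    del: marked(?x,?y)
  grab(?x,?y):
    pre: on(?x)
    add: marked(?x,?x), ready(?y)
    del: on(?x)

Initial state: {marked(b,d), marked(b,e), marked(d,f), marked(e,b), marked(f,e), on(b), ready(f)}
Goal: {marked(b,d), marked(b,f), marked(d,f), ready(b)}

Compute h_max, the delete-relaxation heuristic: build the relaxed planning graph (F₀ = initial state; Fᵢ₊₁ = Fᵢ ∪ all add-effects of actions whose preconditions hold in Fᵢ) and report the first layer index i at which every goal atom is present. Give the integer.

F0 = init (7 atoms)
F1 = F0 ∪ {marked(b,a), marked(b,b), marked(b,f), marked(f,f), ready(a), ready(b), ready(d), ready(e)}  (15 atoms)
goal ⊆ F1  ⇒  h_max = 1

1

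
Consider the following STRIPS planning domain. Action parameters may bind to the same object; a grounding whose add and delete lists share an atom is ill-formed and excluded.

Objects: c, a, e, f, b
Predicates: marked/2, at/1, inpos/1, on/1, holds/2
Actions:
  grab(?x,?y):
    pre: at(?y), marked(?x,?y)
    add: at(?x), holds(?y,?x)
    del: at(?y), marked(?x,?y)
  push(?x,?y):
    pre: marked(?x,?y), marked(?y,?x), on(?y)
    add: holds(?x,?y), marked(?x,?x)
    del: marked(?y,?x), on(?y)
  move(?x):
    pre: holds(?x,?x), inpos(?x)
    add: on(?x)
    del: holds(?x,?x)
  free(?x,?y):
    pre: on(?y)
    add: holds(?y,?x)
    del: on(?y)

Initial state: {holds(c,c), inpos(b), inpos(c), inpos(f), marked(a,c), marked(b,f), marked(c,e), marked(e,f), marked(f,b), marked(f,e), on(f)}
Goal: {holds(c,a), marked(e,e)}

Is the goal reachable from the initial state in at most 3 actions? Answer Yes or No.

1. push(e,f)  →  {holds(c,c), holds(e,f), inpos(b), inpos(c), inpos(f), marked(a,c), marked(b,f), marked(c,e), marked(e,e), marked(e,f), marked(f,b)}
2. move(c)  →  {holds(e,f), inpos(b), inpos(c), inpos(f), marked(a,c), marked(b,f), marked(c,e), marked(e,e), marked(e,f), marked(f,b), on(c)}
3. free(a,c)  →  {holds(c,a), holds(e,f), inpos(b), inpos(c), inpos(f), marked(a,c), marked(b,f), marked(c,e), marked(e,e), marked(e,f), marked(f,b)}
optimal plan length = 3; 3 ≤ 3

Yes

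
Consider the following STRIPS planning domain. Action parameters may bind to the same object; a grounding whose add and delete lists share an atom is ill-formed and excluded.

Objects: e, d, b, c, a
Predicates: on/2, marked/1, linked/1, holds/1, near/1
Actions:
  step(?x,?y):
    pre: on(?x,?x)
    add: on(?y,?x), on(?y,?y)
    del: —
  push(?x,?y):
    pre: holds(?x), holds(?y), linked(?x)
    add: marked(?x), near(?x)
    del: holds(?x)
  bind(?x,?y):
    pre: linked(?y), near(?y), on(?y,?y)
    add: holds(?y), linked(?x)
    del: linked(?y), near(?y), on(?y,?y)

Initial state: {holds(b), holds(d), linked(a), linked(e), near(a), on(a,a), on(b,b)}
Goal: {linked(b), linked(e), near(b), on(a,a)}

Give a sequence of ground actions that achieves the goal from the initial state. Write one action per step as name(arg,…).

bind(b,a); step(b,a); push(b,d)

1. bind(b,a)  →  {holds(a), holds(b), holds(d), linked(b), linked(e), on(b,b)}
2. step(b,a)  →  {holds(a), holds(b), holds(d), linked(b), linked(e), on(a,a), on(a,b), on(b,b)}
3. push(b,d)  →  {holds(a), holds(d), linked(b), linked(e), marked(b), near(b), on(a,a), on(a,b), on(b,b)}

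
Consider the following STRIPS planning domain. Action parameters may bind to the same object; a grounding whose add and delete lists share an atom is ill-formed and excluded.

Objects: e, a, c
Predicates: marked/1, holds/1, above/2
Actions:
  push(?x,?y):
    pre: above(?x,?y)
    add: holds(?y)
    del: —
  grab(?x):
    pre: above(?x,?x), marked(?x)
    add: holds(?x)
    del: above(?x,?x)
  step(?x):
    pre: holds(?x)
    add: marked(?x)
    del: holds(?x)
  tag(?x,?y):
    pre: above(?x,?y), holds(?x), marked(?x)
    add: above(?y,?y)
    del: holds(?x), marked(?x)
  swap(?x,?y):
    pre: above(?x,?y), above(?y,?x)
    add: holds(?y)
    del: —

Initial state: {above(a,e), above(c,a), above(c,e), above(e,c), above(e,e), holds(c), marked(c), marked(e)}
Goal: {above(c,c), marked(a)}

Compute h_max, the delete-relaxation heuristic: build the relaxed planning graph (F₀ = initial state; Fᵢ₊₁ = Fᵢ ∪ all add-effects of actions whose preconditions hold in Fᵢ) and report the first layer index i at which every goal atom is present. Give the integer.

F0 = init (8 atoms)
F1 = F0 ∪ {above(a,a), holds(a), holds(e)}  (11 atoms)
F2 = F1 ∪ {above(c,c), marked(a)}  (13 atoms)
goal ⊆ F2  ⇒  h_max = 2

2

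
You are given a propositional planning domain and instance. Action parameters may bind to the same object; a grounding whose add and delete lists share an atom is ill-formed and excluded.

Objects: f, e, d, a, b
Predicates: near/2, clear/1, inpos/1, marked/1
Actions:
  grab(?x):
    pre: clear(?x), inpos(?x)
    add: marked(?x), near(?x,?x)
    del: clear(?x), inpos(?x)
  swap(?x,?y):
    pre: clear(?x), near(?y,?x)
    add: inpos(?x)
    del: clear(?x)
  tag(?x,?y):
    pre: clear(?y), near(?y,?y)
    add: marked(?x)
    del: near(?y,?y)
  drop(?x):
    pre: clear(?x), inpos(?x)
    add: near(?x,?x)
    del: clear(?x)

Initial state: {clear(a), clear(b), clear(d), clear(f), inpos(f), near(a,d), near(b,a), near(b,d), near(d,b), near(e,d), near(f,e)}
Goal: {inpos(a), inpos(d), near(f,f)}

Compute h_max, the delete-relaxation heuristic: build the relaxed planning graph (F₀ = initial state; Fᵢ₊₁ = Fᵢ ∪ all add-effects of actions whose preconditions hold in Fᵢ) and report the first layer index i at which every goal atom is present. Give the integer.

1

F0 = init (11 atoms)
F1 = F0 ∪ {inpos(a), inpos(b), inpos(d), marked(f), near(f,f)}  (16 atoms)
goal ⊆ F1  ⇒  h_max = 1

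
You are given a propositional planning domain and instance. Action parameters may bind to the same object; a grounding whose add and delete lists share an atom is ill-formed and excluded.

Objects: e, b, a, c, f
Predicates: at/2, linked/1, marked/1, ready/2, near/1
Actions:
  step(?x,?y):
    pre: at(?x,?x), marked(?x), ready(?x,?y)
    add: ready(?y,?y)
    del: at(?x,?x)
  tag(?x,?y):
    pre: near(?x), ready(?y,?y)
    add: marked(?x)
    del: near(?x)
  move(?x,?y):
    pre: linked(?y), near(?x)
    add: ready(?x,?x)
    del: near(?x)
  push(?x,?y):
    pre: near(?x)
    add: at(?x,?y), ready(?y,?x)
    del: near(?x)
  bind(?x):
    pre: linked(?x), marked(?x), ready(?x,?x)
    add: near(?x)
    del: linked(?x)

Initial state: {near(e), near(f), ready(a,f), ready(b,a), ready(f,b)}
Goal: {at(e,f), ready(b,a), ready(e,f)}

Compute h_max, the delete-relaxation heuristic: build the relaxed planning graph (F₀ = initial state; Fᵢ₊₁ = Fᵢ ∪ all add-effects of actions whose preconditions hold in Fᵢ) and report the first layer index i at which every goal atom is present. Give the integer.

1

F0 = init (5 atoms)
F1 = F0 ∪ {at(e,a), at(e,b), at(e,c), at(e,e), at(e,f), at(f,a), at(f,b), at(f,c), at(f,e), at(f,f), ready(a,e), ready(b,e), ready(b,f), ready(c,e), ready(c,f), ready(e,e), ready(e,f), ready(f,e), ready(f,f)}  (24 atoms)
goal ⊆ F1  ⇒  h_max = 1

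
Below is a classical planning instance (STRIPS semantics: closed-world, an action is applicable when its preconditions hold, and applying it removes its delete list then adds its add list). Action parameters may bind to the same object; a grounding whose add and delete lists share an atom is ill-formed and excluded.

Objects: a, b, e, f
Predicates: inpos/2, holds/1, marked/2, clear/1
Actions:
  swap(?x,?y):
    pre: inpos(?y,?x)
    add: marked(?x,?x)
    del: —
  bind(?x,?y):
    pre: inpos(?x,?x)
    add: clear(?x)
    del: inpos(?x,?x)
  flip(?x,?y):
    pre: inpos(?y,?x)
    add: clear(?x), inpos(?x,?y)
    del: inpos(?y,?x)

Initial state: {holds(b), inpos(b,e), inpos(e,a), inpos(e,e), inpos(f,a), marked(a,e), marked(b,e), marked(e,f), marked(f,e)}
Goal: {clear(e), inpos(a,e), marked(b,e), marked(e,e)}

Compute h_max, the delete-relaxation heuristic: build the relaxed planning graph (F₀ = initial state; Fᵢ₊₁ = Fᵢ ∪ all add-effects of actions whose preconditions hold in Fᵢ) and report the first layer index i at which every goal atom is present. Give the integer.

F0 = init (9 atoms)
F1 = F0 ∪ {clear(a), clear(e), inpos(a,e), inpos(a,f), inpos(e,b), marked(a,a), marked(e,e)}  (16 atoms)
goal ⊆ F1  ⇒  h_max = 1

1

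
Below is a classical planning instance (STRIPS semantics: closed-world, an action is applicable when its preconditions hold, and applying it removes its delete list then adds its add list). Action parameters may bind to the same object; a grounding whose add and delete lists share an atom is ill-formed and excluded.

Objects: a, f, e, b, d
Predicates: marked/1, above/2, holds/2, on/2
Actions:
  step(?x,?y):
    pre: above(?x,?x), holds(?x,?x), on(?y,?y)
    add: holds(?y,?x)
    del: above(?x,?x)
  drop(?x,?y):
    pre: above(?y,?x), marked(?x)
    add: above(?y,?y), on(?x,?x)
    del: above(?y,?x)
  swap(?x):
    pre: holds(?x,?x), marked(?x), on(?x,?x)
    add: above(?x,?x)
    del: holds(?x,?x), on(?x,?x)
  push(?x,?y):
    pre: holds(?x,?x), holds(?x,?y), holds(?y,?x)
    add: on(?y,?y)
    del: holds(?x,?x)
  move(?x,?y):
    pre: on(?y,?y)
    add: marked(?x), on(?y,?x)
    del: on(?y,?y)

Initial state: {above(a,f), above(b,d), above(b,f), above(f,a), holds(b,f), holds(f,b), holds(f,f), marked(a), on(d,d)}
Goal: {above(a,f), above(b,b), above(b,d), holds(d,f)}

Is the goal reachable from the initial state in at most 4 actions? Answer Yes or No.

Yes

1. drop(a,f)  →  {above(a,f), above(b,d), above(b,f), above(f,f), holds(b,f), holds(f,b), holds(f,f), marked(a), on(a,a), on(d,d)}
2. step(f,d)  →  {above(a,f), above(b,d), above(b,f), holds(b,f), holds(d,f), holds(f,b), holds(f,f), marked(a), on(a,a), on(d,d)}
3. move(f,a)  →  {above(a,f), above(b,d), above(b,f), holds(b,f), holds(d,f), holds(f,b), holds(f,f), marked(a), marked(f), on(a,f), on(d,d)}
4. drop(f,b)  →  {above(a,f), above(b,b), above(b,d), holds(b,f), holds(d,f), holds(f,b), holds(f,f), marked(a), marked(f), on(a,f), on(d,d), on(f,f)}
optimal plan length = 4; 4 ≤ 4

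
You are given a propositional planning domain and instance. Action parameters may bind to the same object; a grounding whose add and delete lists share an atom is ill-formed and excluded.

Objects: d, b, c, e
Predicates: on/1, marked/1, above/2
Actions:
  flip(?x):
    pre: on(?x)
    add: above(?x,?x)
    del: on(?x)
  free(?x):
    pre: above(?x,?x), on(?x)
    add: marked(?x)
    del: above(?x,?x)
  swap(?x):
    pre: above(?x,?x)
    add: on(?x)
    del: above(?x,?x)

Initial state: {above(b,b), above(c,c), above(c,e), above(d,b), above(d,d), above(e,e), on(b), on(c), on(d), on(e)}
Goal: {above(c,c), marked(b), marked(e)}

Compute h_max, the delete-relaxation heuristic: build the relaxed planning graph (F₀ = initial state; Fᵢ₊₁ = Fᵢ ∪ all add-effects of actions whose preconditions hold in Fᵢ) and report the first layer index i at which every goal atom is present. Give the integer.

1

F0 = init (10 atoms)
F1 = F0 ∪ {marked(b), marked(c), marked(d), marked(e)}  (14 atoms)
goal ⊆ F1  ⇒  h_max = 1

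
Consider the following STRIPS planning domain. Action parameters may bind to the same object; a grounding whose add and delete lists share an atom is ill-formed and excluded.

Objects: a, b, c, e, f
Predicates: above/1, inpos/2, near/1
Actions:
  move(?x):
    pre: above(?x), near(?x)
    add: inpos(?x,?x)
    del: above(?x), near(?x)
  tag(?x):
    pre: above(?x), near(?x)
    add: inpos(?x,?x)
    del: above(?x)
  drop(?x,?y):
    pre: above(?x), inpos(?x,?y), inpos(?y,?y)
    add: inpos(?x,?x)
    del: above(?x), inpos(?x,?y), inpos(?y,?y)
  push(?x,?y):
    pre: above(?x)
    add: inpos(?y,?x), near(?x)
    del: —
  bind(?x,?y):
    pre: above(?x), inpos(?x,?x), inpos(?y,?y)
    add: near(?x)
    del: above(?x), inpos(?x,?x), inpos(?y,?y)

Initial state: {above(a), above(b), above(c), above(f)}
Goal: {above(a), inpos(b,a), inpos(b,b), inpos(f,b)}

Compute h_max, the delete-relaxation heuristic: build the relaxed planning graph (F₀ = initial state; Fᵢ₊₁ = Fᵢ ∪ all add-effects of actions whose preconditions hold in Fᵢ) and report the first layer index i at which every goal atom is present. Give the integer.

F0 = init (4 atoms)
F1 = F0 ∪ {inpos(a,a), inpos(a,b), inpos(a,c), inpos(a,f), inpos(b,a), inpos(b,b), inpos(b,c), inpos(b,f), inpos(c,a), inpos(c,b), inpos(c,c), inpos(c,f), inpos(e,a), inpos(e,b), inpos(e,c), inpos(e,f), inpos(f,a), inpos(f,b), inpos(f,c), inpos(f,f), near(a), near(b), near(c), near(f)}  (28 atoms)
goal ⊆ F1  ⇒  h_max = 1

1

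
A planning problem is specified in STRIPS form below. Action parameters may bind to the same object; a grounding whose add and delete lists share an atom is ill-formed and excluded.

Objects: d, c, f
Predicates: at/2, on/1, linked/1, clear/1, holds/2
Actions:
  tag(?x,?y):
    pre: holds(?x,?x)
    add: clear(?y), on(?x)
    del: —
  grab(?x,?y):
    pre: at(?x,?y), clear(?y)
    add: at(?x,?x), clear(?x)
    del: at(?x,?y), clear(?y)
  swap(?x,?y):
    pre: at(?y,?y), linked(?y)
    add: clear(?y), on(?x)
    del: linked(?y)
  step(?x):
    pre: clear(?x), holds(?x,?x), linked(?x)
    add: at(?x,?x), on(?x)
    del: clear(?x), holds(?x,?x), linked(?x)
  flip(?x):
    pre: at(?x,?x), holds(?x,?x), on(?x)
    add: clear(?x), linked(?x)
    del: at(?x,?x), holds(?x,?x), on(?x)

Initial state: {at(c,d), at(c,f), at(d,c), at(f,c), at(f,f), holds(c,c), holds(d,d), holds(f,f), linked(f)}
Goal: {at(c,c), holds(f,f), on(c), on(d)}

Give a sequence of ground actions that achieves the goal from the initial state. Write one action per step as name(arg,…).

1. tag(d,d)  →  {at(c,d), at(c,f), at(d,c), at(f,c), at(f,f), clear(d), holds(c,c), holds(d,d), holds(f,f), linked(f), on(d)}
2. tag(c,d)  →  {at(c,d), at(c,f), at(d,c), at(f,c), at(f,f), clear(d), holds(c,c), holds(d,d), holds(f,f), linked(f), on(c), on(d)}
3. grab(c,d)  →  {at(c,c), at(c,f), at(d,c), at(f,c), at(f,f), clear(c), holds(c,c), holds(d,d), holds(f,f), linked(f), on(c), on(d)}

tag(d,d); tag(c,d); grab(c,d)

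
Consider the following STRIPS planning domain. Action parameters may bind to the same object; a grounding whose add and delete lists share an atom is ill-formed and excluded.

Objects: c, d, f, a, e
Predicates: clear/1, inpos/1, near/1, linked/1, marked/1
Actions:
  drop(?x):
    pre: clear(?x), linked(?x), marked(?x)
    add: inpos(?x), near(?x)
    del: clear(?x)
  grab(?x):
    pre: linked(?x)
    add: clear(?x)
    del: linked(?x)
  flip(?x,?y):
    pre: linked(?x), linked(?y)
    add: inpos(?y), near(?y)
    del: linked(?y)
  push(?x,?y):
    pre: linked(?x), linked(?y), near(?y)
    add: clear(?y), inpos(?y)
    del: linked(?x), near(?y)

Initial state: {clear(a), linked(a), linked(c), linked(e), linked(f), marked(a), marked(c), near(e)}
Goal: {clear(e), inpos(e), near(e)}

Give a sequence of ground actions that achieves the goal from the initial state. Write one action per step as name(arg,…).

1. push(c,e)  →  {clear(a), clear(e), inpos(e), linked(a), linked(e), linked(f), marked(a), marked(c)}
2. flip(f,e)  →  {clear(a), clear(e), inpos(e), linked(a), linked(f), marked(a), marked(c), near(e)}

push(c,e); flip(f,e)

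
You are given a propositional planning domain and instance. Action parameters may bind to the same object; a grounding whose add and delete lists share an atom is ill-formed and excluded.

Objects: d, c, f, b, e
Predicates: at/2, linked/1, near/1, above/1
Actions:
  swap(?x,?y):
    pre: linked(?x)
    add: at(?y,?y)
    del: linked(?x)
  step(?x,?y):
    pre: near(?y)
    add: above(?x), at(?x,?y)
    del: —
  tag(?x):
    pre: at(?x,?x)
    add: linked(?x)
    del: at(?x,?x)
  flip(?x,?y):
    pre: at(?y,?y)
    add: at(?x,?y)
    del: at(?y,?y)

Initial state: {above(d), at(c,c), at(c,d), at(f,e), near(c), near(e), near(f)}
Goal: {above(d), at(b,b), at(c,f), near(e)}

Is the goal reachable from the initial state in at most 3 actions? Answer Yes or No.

Yes

1. step(c,f)  →  {above(c), above(d), at(c,c), at(c,d), at(c,f), at(f,e), near(c), near(e), near(f)}
2. tag(c)  →  {above(c), above(d), at(c,d), at(c,f), at(f,e), linked(c), near(c), near(e), near(f)}
3. swap(c,b)  →  {above(c), above(d), at(b,b), at(c,d), at(c,f), at(f,e), near(c), near(e), near(f)}
optimal plan length = 3; 3 ≤ 3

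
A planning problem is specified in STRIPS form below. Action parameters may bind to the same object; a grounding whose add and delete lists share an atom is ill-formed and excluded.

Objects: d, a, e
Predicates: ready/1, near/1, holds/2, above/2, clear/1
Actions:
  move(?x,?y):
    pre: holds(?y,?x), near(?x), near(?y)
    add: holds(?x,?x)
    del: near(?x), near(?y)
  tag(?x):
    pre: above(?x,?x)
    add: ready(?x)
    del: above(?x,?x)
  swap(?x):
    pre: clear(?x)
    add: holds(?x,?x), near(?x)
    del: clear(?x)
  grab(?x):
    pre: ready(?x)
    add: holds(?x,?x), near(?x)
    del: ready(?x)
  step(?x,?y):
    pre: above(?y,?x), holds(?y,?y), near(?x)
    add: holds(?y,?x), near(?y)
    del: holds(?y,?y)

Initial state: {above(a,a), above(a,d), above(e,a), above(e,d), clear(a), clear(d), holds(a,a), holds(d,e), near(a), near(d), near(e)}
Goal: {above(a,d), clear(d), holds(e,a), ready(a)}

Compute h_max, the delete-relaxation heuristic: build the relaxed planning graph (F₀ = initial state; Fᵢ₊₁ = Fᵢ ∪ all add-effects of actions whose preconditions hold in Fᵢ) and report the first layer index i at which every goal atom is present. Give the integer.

F0 = init (11 atoms)
F1 = F0 ∪ {holds(a,d), holds(d,d), holds(e,e), ready(a)}  (15 atoms)
F2 = F1 ∪ {holds(e,a), holds(e,d)}  (17 atoms)
goal ⊆ F2  ⇒  h_max = 2

2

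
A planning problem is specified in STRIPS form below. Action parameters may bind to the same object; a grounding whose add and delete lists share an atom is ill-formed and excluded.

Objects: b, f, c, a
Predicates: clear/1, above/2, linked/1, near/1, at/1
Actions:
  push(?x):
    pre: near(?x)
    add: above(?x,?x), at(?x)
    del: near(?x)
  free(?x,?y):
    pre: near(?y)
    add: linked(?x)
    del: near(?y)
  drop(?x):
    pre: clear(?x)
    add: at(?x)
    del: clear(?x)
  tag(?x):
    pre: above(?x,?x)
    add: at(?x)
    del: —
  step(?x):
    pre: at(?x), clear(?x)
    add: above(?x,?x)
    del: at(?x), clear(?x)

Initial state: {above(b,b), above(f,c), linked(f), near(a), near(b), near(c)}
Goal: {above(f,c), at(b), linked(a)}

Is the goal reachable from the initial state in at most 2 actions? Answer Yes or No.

Yes

1. push(b)  →  {above(b,b), above(f,c), at(b), linked(f), near(a), near(c)}
2. free(a,c)  →  {above(b,b), above(f,c), at(b), linked(a), linked(f), near(a)}
optimal plan length = 2; 2 ≤ 2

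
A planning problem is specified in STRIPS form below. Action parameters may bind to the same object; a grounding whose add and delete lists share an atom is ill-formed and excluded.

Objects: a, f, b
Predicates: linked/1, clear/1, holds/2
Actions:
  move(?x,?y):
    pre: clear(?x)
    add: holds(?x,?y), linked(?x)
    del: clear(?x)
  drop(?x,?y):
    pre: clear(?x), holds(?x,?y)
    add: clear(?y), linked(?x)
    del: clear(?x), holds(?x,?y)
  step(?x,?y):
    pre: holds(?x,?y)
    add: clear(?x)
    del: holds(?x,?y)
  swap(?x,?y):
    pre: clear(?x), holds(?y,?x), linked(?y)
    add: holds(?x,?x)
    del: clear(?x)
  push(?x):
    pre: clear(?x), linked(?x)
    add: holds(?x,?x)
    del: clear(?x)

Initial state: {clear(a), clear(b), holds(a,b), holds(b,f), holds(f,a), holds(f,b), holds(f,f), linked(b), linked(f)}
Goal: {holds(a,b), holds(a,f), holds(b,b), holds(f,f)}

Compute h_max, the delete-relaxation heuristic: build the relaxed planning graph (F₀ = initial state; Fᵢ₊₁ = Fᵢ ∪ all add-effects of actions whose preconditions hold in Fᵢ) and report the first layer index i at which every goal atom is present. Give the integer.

1

F0 = init (9 atoms)
F1 = F0 ∪ {clear(f), holds(a,a), holds(a,f), holds(b,a), holds(b,b), linked(a)}  (15 atoms)
goal ⊆ F1  ⇒  h_max = 1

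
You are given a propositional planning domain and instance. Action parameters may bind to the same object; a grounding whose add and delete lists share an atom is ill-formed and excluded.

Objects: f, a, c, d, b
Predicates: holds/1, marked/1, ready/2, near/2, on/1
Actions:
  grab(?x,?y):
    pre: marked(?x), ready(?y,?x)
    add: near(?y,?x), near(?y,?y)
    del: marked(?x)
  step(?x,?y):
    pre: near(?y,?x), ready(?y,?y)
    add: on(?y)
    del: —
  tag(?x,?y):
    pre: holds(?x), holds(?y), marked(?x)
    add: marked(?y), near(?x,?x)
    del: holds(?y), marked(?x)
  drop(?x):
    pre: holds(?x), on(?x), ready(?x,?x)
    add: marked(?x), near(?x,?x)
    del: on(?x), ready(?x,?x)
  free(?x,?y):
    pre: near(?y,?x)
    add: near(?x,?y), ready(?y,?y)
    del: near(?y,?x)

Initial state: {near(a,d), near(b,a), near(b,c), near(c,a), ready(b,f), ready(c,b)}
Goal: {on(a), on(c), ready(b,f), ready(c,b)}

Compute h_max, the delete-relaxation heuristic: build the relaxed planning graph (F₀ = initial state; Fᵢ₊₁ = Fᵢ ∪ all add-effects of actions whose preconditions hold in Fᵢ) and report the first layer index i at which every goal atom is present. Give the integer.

2

F0 = init (6 atoms)
F1 = F0 ∪ {near(a,b), near(a,c), near(c,b), near(d,a), ready(a,a), ready(b,b), ready(c,c)}  (13 atoms)
F2 = F1 ∪ {on(a), on(b), on(c), ready(d,d)}  (17 atoms)
goal ⊆ F2  ⇒  h_max = 2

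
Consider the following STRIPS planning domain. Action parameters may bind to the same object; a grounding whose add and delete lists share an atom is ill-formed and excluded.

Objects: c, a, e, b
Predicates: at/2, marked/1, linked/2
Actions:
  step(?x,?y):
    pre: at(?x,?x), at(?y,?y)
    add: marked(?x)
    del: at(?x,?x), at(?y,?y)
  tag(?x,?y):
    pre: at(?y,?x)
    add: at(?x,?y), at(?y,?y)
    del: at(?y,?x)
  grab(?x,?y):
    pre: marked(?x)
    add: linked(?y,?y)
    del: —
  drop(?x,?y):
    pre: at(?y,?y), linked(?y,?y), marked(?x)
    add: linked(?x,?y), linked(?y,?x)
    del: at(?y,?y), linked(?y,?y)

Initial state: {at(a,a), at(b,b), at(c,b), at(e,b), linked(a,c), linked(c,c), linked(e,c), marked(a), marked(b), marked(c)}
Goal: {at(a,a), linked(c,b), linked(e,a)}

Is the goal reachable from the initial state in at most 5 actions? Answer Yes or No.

Yes

1. tag(b,c)  →  {at(a,a), at(b,b), at(b,c), at(c,c), at(e,b), linked(a,c), linked(c,c), linked(e,c), marked(a), marked(b), marked(c)}
2. tag(b,e)  →  {at(a,a), at(b,b), at(b,c), at(b,e), at(c,c), at(e,e), linked(a,c), linked(c,c), linked(e,c), marked(a), marked(b), marked(c)}
3. grab(c,e)  →  {at(a,a), at(b,b), at(b,c), at(b,e), at(c,c), at(e,e), linked(a,c), linked(c,c), linked(e,c), linked(e,e), marked(a), marked(b), marked(c)}
4. drop(a,e)  →  {at(a,a), at(b,b), at(b,c), at(b,e), at(c,c), linked(a,c), linked(a,e), linked(c,c), linked(e,a), linked(e,c), marked(a), marked(b), marked(c)}
5. drop(b,c)  →  {at(a,a), at(b,b), at(b,c), at(b,e), linked(a,c), linked(a,e), linked(b,c), linked(c,b), linked(e,a), linked(e,c), marked(a), marked(b), marked(c)}
optimal plan length = 5; 5 ≤ 5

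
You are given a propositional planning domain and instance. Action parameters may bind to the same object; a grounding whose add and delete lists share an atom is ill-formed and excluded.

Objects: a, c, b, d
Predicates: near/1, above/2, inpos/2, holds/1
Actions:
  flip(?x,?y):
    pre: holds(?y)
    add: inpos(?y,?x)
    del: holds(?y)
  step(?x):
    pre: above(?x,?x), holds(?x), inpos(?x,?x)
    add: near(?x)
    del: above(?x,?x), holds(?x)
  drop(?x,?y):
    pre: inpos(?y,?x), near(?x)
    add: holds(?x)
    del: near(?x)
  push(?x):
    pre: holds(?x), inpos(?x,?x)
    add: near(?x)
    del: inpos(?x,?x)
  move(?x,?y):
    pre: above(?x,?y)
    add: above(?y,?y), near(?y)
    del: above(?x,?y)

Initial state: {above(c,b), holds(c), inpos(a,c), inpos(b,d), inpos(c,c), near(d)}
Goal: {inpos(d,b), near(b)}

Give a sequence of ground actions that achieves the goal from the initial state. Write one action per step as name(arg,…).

1. drop(d,b)  →  {above(c,b), holds(c), holds(d), inpos(a,c), inpos(b,d), inpos(c,c)}
2. flip(b,d)  →  {above(c,b), holds(c), inpos(a,c), inpos(b,d), inpos(c,c), inpos(d,b)}
3. move(c,b)  →  {above(b,b), holds(c), inpos(a,c), inpos(b,d), inpos(c,c), inpos(d,b), near(b)}

drop(d,b); flip(b,d); move(c,b)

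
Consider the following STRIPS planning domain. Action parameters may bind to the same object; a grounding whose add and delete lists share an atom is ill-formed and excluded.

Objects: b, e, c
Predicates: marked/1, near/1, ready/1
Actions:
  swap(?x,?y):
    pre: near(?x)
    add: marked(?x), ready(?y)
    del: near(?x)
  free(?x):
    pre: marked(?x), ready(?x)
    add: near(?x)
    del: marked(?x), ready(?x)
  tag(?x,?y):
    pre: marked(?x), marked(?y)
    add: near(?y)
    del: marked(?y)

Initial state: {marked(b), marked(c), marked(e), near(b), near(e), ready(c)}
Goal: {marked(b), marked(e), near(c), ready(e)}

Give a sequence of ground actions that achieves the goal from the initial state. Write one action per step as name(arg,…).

swap(b,e); free(c)

1. swap(b,e)  →  {marked(b), marked(c), marked(e), near(e), ready(c), ready(e)}
2. free(c)  →  {marked(b), marked(e), near(c), near(e), ready(e)}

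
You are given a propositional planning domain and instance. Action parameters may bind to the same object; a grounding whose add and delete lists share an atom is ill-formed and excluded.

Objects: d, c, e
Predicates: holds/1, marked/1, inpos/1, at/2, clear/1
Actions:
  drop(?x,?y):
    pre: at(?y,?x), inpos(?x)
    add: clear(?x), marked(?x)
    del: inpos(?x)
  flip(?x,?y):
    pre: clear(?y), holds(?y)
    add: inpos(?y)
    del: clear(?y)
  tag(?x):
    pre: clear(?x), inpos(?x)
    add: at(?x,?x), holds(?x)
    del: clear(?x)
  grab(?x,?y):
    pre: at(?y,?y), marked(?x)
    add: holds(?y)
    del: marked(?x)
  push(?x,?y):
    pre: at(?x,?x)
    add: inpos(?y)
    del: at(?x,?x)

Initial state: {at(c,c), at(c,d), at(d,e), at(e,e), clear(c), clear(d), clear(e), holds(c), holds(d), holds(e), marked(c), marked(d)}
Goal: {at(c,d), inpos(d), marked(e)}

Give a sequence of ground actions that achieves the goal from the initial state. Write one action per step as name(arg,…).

1. flip(d,d)  →  {at(c,c), at(c,d), at(d,e), at(e,e), clear(c), clear(e), holds(c), holds(d), holds(e), inpos(d), marked(c), marked(d)}
2. flip(d,e)  →  {at(c,c), at(c,d), at(d,e), at(e,e), clear(c), holds(c), holds(d), holds(e), inpos(d), inpos(e), marked(c), marked(d)}
3. drop(e,d)  →  {at(c,c), at(c,d), at(d,e), at(e,e), clear(c), clear(e), holds(c), holds(d), holds(e), inpos(d), marked(c), marked(d), marked(e)}

flip(d,d); flip(d,e); drop(e,d)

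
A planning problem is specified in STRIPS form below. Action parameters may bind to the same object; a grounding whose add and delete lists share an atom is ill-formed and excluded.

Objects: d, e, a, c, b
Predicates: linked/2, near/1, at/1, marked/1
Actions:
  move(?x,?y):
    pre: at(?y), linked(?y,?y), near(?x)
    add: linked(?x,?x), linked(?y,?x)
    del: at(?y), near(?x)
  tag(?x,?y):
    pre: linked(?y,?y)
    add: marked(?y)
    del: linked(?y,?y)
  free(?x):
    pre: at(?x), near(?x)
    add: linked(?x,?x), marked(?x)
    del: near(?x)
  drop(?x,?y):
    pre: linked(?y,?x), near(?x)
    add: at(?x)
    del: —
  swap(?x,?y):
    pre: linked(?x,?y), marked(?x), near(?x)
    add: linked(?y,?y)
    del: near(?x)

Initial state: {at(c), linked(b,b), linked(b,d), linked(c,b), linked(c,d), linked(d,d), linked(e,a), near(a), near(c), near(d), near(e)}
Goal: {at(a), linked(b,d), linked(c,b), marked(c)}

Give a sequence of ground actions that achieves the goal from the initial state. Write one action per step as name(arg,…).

free(c); drop(a,e)

1. free(c)  →  {at(c), linked(b,b), linked(b,d), linked(c,b), linked(c,c), linked(c,d), linked(d,d), linked(e,a), marked(c), near(a), near(d), near(e)}
2. drop(a,e)  →  {at(a), at(c), linked(b,b), linked(b,d), linked(c,b), linked(c,c), linked(c,d), linked(d,d), linked(e,a), marked(c), near(a), near(d), near(e)}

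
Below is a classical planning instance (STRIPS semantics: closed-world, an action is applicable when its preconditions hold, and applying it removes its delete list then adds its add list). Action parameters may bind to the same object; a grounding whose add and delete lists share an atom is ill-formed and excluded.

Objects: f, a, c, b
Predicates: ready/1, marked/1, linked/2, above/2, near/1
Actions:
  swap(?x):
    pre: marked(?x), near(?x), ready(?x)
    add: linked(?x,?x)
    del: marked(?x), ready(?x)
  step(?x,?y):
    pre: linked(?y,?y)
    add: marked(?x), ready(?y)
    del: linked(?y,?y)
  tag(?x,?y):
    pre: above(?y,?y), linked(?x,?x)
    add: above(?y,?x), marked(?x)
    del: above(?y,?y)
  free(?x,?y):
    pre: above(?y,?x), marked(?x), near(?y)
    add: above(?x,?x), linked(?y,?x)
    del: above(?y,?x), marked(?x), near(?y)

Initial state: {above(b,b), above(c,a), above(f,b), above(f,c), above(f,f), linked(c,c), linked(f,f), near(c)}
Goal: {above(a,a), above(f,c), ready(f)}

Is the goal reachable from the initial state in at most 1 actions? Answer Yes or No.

No

1. step(a,f)  →  {above(b,b), above(c,a), above(f,b), above(f,c), above(f,f), linked(c,c), marked(a), near(c), ready(f)}
2. free(a,c)  →  {above(a,a), above(b,b), above(f,b), above(f,c), above(f,f), linked(c,a), linked(c,c), ready(f)}
optimal plan length = 2; 2 > 1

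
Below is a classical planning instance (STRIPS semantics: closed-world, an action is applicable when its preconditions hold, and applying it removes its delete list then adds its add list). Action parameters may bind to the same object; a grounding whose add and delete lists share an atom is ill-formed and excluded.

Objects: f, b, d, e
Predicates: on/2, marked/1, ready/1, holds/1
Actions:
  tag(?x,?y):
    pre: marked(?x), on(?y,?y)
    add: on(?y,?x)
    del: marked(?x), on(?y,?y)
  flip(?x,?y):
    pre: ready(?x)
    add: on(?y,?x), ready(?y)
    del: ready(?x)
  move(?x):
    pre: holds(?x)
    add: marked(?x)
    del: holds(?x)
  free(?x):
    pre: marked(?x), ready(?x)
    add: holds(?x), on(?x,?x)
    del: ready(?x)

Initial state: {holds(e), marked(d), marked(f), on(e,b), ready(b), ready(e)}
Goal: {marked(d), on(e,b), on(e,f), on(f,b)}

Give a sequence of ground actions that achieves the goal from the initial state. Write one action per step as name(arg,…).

1. flip(b,f)  →  {holds(e), marked(d), marked(f), on(e,b), on(f,b), ready(e), ready(f)}
2. flip(f,e)  →  {holds(e), marked(d), marked(f), on(e,b), on(e,f), on(f,b), ready(e)}

flip(b,f); flip(f,e)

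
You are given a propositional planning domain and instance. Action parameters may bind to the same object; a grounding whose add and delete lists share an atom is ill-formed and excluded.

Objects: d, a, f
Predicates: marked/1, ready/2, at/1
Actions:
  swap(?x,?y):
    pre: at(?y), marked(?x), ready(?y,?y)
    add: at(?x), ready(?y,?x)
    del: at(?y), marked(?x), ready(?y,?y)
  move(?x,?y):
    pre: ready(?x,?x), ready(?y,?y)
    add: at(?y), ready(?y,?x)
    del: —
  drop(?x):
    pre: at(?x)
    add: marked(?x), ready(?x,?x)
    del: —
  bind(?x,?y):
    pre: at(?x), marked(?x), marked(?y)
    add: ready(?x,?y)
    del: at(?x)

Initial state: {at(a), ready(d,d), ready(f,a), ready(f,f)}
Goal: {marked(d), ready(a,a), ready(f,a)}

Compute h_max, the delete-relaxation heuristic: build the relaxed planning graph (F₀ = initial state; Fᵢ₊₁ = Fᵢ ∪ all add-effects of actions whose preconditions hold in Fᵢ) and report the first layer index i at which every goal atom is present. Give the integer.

F0 = init (4 atoms)
F1 = F0 ∪ {at(d), at(f), marked(a), ready(a,a), ready(d,f), ready(f,d)}  (10 atoms)
F2 = F1 ∪ {marked(d), marked(f), ready(a,d), ready(a,f), ready(d,a)}  (15 atoms)
goal ⊆ F2  ⇒  h_max = 2

2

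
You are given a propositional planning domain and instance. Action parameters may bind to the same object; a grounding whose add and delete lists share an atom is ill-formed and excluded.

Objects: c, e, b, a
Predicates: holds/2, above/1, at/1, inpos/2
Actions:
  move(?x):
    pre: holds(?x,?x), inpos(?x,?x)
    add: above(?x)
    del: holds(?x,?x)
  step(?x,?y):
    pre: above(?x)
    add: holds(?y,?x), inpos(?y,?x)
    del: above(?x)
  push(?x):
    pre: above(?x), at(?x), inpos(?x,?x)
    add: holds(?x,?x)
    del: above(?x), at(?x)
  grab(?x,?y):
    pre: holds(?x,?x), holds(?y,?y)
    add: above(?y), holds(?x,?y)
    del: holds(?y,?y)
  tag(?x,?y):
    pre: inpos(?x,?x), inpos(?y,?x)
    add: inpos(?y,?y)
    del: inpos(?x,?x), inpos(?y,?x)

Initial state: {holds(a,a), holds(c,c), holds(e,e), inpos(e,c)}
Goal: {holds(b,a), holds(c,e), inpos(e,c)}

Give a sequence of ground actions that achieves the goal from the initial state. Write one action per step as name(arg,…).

grab(c,e); grab(c,a); step(a,b)

1. grab(c,e)  →  {above(e), holds(a,a), holds(c,c), holds(c,e), inpos(e,c)}
2. grab(c,a)  →  {above(a), above(e), holds(c,a), holds(c,c), holds(c,e), inpos(e,c)}
3. step(a,b)  →  {above(e), holds(b,a), holds(c,a), holds(c,c), holds(c,e), inpos(b,a), inpos(e,c)}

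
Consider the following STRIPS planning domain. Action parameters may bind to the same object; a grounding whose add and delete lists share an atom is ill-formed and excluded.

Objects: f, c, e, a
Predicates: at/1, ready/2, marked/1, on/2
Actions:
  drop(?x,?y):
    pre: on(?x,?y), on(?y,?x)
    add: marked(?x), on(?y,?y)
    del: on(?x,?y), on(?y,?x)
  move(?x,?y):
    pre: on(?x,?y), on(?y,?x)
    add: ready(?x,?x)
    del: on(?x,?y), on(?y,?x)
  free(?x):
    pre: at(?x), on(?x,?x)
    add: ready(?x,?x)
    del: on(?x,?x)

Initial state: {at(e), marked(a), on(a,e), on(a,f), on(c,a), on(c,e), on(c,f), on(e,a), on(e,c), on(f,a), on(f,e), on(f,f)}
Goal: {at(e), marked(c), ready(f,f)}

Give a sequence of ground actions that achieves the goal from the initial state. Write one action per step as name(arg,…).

drop(c,e); move(f,f)

1. drop(c,e)  →  {at(e), marked(a), marked(c), on(a,e), on(a,f), on(c,a), on(c,f), on(e,a), on(e,e), on(f,a), on(f,e), on(f,f)}
2. move(f,f)  →  {at(e), marked(a), marked(c), on(a,e), on(a,f), on(c,a), on(c,f), on(e,a), on(e,e), on(f,a), on(f,e), ready(f,f)}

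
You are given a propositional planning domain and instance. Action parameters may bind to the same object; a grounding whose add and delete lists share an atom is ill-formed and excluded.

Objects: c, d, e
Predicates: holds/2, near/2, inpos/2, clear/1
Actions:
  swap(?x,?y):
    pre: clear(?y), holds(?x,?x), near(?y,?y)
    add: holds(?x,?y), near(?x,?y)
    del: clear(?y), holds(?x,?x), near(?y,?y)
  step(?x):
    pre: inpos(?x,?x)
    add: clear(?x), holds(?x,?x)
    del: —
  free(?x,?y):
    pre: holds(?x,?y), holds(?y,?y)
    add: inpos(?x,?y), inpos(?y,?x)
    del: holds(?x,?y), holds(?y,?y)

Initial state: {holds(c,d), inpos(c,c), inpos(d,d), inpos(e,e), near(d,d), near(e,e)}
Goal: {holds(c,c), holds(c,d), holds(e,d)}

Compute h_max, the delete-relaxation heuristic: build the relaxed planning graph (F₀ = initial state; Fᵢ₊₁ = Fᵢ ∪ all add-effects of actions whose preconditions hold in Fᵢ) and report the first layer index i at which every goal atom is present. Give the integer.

2

F0 = init (6 atoms)
F1 = F0 ∪ {clear(c), clear(d), clear(e), holds(c,c), holds(d,d), holds(e,e)}  (12 atoms)
F2 = F1 ∪ {holds(c,e), holds(d,e), holds(e,d), inpos(c,d), inpos(d,c), near(c,d), near(c,e), near(d,e), near(e,d)}  (21 atoms)
goal ⊆ F2  ⇒  h_max = 2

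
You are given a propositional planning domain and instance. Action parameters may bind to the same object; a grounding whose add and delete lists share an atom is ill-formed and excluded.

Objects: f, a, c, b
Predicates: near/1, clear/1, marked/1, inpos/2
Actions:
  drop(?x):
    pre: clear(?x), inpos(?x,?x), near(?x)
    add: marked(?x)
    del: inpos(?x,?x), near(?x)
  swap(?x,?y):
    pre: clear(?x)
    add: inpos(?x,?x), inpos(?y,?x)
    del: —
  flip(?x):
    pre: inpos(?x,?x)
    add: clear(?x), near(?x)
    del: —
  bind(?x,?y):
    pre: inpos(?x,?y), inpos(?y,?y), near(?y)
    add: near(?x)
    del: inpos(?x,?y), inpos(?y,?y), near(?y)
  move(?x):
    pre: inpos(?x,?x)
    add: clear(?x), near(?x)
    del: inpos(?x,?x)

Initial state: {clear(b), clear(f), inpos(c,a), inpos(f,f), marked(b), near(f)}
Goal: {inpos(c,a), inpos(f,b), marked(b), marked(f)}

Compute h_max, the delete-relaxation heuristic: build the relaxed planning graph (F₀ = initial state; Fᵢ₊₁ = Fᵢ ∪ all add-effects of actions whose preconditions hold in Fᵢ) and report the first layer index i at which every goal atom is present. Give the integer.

1

F0 = init (6 atoms)
F1 = F0 ∪ {inpos(a,b), inpos(a,f), inpos(b,b), inpos(b,f), inpos(c,b), inpos(c,f), inpos(f,b), marked(f)}  (14 atoms)
goal ⊆ F1  ⇒  h_max = 1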